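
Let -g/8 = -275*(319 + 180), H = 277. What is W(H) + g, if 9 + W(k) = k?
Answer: 1098068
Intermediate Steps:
W(k) = -9 + k
g = 1097800 (g = -(-2200)*(319 + 180) = -(-2200)*499 = -8*(-137225) = 1097800)
W(H) + g = (-9 + 277) + 1097800 = 268 + 1097800 = 1098068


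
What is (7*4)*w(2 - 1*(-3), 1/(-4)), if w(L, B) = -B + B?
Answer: 0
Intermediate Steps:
w(L, B) = 0
(7*4)*w(2 - 1*(-3), 1/(-4)) = (7*4)*0 = 28*0 = 0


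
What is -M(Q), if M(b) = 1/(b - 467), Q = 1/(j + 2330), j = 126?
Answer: 2456/1146951 ≈ 0.0021413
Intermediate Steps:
Q = 1/2456 (Q = 1/(126 + 2330) = 1/2456 ≈ 0.00040717)
M(b) = 1/(-467 + b)
-M(Q) = -1/(-467 + 1/2456) = -1/(-1146951/2456) = -1*(-2456/1146951) = 2456/1146951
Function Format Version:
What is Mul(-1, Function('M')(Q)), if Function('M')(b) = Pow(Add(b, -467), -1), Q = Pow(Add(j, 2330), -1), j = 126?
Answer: Rational(2456, 1146951) ≈ 0.0021413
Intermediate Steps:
Q = Rational(1, 2456) (Q = Pow(Add(126, 2330), -1) = Pow(2456, -1) = Rational(1, 2456) ≈ 0.00040717)
Function('M')(b) = Pow(Add(-467, b), -1)
Mul(-1, Function('M')(Q)) = Mul(-1, Pow(Add(-467, Rational(1, 2456)), -1)) = Mul(-1, Pow(Rational(-1146951, 2456), -1)) = Mul(-1, Rational(-2456, 1146951)) = Rational(2456, 1146951)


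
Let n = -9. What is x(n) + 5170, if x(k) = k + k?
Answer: 5152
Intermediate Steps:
x(k) = 2*k
x(n) + 5170 = 2*(-9) + 5170 = -18 + 5170 = 5152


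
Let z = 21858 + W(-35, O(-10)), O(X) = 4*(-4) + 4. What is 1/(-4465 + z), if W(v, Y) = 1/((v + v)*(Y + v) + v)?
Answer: 3255/56614216 ≈ 5.7494e-5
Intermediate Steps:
O(X) = -12 (O(X) = -16 + 4 = -12)
W(v, Y) = 1/(v + 2*v*(Y + v)) (W(v, Y) = 1/((2*v)*(Y + v) + v) = 1/(2*v*(Y + v) + v) = 1/(v + 2*v*(Y + v)))
z = 71147791/3255 (z = 21858 + 1/((-35)*(1 + 2*(-12) + 2*(-35))) = 21858 - 1/(35*(1 - 24 - 70)) = 21858 - 1/35/(-93) = 21858 - 1/35*(-1/93) = 21858 + 1/3255 = 71147791/3255 ≈ 21858.)
1/(-4465 + z) = 1/(-4465 + 71147791/3255) = 1/(56614216/3255) = 3255/56614216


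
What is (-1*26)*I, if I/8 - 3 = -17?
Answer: 2912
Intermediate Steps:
I = -112 (I = 24 + 8*(-17) = 24 - 136 = -112)
(-1*26)*I = -1*26*(-112) = -26*(-112) = 2912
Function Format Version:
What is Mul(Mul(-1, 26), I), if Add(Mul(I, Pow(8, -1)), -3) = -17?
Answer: 2912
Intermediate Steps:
I = -112 (I = Add(24, Mul(8, -17)) = Add(24, -136) = -112)
Mul(Mul(-1, 26), I) = Mul(Mul(-1, 26), -112) = Mul(-26, -112) = 2912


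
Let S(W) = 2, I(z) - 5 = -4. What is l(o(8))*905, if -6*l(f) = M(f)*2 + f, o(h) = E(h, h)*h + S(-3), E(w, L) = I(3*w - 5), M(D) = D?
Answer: -4525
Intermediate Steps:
I(z) = 1 (I(z) = 5 - 4 = 1)
E(w, L) = 1
o(h) = 2 + h (o(h) = 1*h + 2 = h + 2 = 2 + h)
l(f) = -f/2 (l(f) = -(f*2 + f)/6 = -(2*f + f)/6 = -f/2)
l(o(8))*905 = -(2 + 8)/2*905 = -1/2*10*905 = -5*905 = -4525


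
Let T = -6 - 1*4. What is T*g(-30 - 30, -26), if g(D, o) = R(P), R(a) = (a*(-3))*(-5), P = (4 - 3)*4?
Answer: -600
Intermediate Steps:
P = 4 (P = 1*4 = 4)
R(a) = 15*a (R(a) = -3*a*(-5) = 15*a)
g(D, o) = 60 (g(D, o) = 15*4 = 60)
T = -10 (T = -6 - 4 = -10)
T*g(-30 - 30, -26) = -10*60 = -600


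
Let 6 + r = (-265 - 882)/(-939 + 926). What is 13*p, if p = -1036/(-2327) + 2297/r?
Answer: 70594031/191351 ≈ 368.92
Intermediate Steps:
r = 1069/13 (r = -6 + (-265 - 882)/(-939 + 926) = -6 - 1147/(-13) = -6 - 1147*(-1/13) = -6 + 1147/13 = 1069/13 ≈ 82.231)
p = 70594031/2487563 (p = -1036/(-2327) + 2297/(1069/13) = -1036*(-1/2327) + 2297*(13/1069) = 1036/2327 + 29861/1069 = 70594031/2487563 ≈ 28.379)
13*p = 13*(70594031/2487563) = 70594031/191351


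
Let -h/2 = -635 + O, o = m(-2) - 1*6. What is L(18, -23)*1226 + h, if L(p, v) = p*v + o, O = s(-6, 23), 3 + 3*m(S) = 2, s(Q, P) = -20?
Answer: -1542056/3 ≈ -5.1402e+5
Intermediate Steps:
m(S) = -1/3 (m(S) = -1 + (1/3)*2 = -1 + 2/3 = -1/3)
o = -19/3 (o = -1/3 - 1*6 = -1/3 - 6 = -19/3 ≈ -6.3333)
O = -20
h = 1310 (h = -2*(-635 - 20) = -2*(-655) = 1310)
L(p, v) = -19/3 + p*v (L(p, v) = p*v - 19/3 = -19/3 + p*v)
L(18, -23)*1226 + h = (-19/3 + 18*(-23))*1226 + 1310 = (-19/3 - 414)*1226 + 1310 = -1261/3*1226 + 1310 = -1545986/3 + 1310 = -1542056/3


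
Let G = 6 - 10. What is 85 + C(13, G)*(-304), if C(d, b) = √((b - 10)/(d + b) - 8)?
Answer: 85 - 304*I*√86/3 ≈ 85.0 - 939.73*I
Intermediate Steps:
G = -4
C(d, b) = √(-8 + (-10 + b)/(b + d)) (C(d, b) = √((-10 + b)/(b + d) - 8) = √(-8 + (-10 + b)/(b + d)))
85 + C(13, G)*(-304) = 85 + √((-10 - 8*13 - 7*(-4))/(-4 + 13))*(-304) = 85 + √((-10 - 104 + 28)/9)*(-304) = 85 + √((⅑)*(-86))*(-304) = 85 + √(-86/9)*(-304) = 85 + (I*√86/3)*(-304) = 85 - 304*I*√86/3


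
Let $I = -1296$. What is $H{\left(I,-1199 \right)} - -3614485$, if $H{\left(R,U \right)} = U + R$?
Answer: $3611990$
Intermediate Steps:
$H{\left(R,U \right)} = R + U$
$H{\left(I,-1199 \right)} - -3614485 = \left(-1296 - 1199\right) - -3614485 = -2495 + 3614485 = 3611990$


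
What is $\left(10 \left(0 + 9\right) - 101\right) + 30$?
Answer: $19$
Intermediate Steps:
$\left(10 \left(0 + 9\right) - 101\right) + 30 = \left(10 \cdot 9 - 101\right) + 30 = \left(90 - 101\right) + 30 = -11 + 30 = 19$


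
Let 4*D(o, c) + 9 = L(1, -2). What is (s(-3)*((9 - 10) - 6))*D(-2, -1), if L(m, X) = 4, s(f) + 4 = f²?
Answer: 175/4 ≈ 43.750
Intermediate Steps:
s(f) = -4 + f²
D(o, c) = -5/4 (D(o, c) = -9/4 + (¼)*4 = -9/4 + 1 = -5/4)
(s(-3)*((9 - 10) - 6))*D(-2, -1) = ((-4 + (-3)²)*((9 - 10) - 6))*(-5/4) = ((-4 + 9)*(-1 - 6))*(-5/4) = (5*(-7))*(-5/4) = -35*(-5/4) = 175/4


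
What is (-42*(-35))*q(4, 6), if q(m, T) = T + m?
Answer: 14700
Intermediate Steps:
(-42*(-35))*q(4, 6) = (-42*(-35))*(6 + 4) = 1470*10 = 14700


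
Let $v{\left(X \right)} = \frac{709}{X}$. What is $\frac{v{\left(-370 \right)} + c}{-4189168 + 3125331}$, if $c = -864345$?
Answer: $\frac{319808359}{393619690} \approx 0.81248$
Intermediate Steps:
$\frac{v{\left(-370 \right)} + c}{-4189168 + 3125331} = \frac{\frac{709}{-370} - 864345}{-4189168 + 3125331} = \frac{709 \left(- \frac{1}{370}\right) - 864345}{-1063837} = \left(- \frac{709}{370} - 864345\right) \left(- \frac{1}{1063837}\right) = \left(- \frac{319808359}{370}\right) \left(- \frac{1}{1063837}\right) = \frac{319808359}{393619690}$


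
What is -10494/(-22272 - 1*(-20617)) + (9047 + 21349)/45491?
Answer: 527687934/75287605 ≈ 7.0090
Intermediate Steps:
-10494/(-22272 - 1*(-20617)) + (9047 + 21349)/45491 = -10494/(-22272 + 20617) + 30396*(1/45491) = -10494/(-1655) + 30396/45491 = -10494*(-1/1655) + 30396/45491 = 10494/1655 + 30396/45491 = 527687934/75287605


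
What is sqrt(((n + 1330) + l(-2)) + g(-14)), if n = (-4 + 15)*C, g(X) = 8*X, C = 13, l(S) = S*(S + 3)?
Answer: 3*sqrt(151) ≈ 36.865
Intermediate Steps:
l(S) = S*(3 + S)
n = 143 (n = (-4 + 15)*13 = 11*13 = 143)
sqrt(((n + 1330) + l(-2)) + g(-14)) = sqrt(((143 + 1330) - 2*(3 - 2)) + 8*(-14)) = sqrt((1473 - 2*1) - 112) = sqrt((1473 - 2) - 112) = sqrt(1471 - 112) = sqrt(1359) = 3*sqrt(151)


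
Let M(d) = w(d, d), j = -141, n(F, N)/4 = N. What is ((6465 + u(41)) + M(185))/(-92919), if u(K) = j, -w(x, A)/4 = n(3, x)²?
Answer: 2184076/92919 ≈ 23.505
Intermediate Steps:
n(F, N) = 4*N
w(x, A) = -64*x² (w(x, A) = -4*16*x² = -64*x²)
u(K) = -141
M(d) = -64*d²
((6465 + u(41)) + M(185))/(-92919) = ((6465 - 141) - 64*185²)/(-92919) = (6324 - 64*34225)*(-1/92919) = (6324 - 2190400)*(-1/92919) = -2184076*(-1/92919) = 2184076/92919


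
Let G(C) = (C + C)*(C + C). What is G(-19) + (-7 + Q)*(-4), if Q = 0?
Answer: 1472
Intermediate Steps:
G(C) = 4*C**2 (G(C) = (2*C)*(2*C) = 4*C**2)
G(-19) + (-7 + Q)*(-4) = 4*(-19)**2 + (-7 + 0)*(-4) = 4*361 - 7*(-4) = 1444 + 28 = 1472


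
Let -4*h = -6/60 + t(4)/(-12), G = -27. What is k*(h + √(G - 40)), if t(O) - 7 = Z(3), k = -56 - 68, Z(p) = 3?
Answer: -434/15 - 124*I*√67 ≈ -28.933 - 1015.0*I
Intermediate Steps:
k = -124
t(O) = 10 (t(O) = 7 + 3 = 10)
h = 7/30 (h = -(-6/60 + 10/(-12))/4 = -(-6*1/60 + 10*(-1/12))/4 = -(-⅒ - ⅚)/4 = -¼*(-14/15) = 7/30 ≈ 0.23333)
k*(h + √(G - 40)) = -124*(7/30 + √(-27 - 40)) = -124*(7/30 + √(-67)) = -124*(7/30 + I*√67) = -434/15 - 124*I*√67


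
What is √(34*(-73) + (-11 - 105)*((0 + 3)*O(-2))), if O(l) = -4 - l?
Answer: I*√1786 ≈ 42.261*I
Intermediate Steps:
√(34*(-73) + (-11 - 105)*((0 + 3)*O(-2))) = √(34*(-73) + (-11 - 105)*((0 + 3)*(-4 - 1*(-2)))) = √(-2482 - 348*(-4 + 2)) = √(-2482 - 348*(-2)) = √(-2482 - 116*(-6)) = √(-2482 + 696) = √(-1786) = I*√1786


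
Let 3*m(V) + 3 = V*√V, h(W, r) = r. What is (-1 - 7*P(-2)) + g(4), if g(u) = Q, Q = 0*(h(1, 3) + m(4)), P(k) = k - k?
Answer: -1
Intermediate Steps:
m(V) = -1 + V^(3/2)/3 (m(V) = -1 + (V*√V)/3 = -1 + V^(3/2)/3)
P(k) = 0
Q = 0 (Q = 0*(3 + (-1 + 4^(3/2)/3)) = 0*(3 + (-1 + (⅓)*8)) = 0*(3 + (-1 + 8/3)) = 0*(3 + 5/3) = 0*(14/3) = 0)
g(u) = 0
(-1 - 7*P(-2)) + g(4) = (-1 - 7*0) + 0 = (-1 + 0) + 0 = -1 + 0 = -1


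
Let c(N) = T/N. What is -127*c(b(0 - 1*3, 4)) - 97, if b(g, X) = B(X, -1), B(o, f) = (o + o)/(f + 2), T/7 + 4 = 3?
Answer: 113/8 ≈ 14.125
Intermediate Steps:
T = -7 (T = -28 + 7*3 = -28 + 21 = -7)
B(o, f) = 2*o/(2 + f) (B(o, f) = (2*o)/(2 + f) = 2*o/(2 + f))
b(g, X) = 2*X (b(g, X) = 2*X/(2 - 1) = 2*X/1 = 2*X*1 = 2*X)
c(N) = -7/N
-127*c(b(0 - 1*3, 4)) - 97 = -(-889)/(2*4) - 97 = -(-889)/8 - 97 = -127*(-7/8) - 97 = 889/8 - 97 = 113/8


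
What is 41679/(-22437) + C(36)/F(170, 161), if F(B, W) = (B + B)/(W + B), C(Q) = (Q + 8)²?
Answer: 398994937/211905 ≈ 1882.9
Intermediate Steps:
C(Q) = (8 + Q)²
F(B, W) = 2*B/(B + W) (F(B, W) = (2*B)/(B + W) = 2*B/(B + W))
41679/(-22437) + C(36)/F(170, 161) = 41679/(-22437) + (8 + 36)²/((2*170/(170 + 161))) = 41679*(-1/22437) + 44²/((2*170/331)) = -4631/2493 + 1936/((2*170*(1/331))) = -4631/2493 + 1936/(340/331) = -4631/2493 + 1936*(331/340) = -4631/2493 + 160204/85 = 398994937/211905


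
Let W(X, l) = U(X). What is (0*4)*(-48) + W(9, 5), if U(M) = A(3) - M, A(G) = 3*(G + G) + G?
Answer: 12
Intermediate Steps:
A(G) = 7*G (A(G) = 3*(2*G) + G = 6*G + G = 7*G)
U(M) = 21 - M (U(M) = 7*3 - M = 21 - M)
W(X, l) = 21 - X
(0*4)*(-48) + W(9, 5) = (0*4)*(-48) + (21 - 1*9) = 0*(-48) + (21 - 9) = 0 + 12 = 12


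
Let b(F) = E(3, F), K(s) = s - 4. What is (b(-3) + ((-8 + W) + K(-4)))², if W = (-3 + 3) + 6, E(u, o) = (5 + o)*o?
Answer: 256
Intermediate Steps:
K(s) = -4 + s
E(u, o) = o*(5 + o)
b(F) = F*(5 + F)
W = 6 (W = 0 + 6 = 6)
(b(-3) + ((-8 + W) + K(-4)))² = (-3*(5 - 3) + ((-8 + 6) + (-4 - 4)))² = (-3*2 + (-2 - 8))² = (-6 - 10)² = (-16)² = 256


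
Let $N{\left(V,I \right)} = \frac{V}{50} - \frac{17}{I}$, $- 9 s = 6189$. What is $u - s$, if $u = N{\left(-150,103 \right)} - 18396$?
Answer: $- \frac{5472853}{309} \approx -17712.0$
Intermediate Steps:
$s = - \frac{2063}{3}$ ($s = \left(- \frac{1}{9}\right) 6189 = - \frac{2063}{3} \approx -687.67$)
$N{\left(V,I \right)} = - \frac{17}{I} + \frac{V}{50}$ ($N{\left(V,I \right)} = V \frac{1}{50} - \frac{17}{I} = \frac{V}{50} - \frac{17}{I} = - \frac{17}{I} + \frac{V}{50}$)
$u = - \frac{1895114}{103}$ ($u = \left(- \frac{17}{103} + \frac{1}{50} \left(-150\right)\right) - 18396 = \left(\left(-17\right) \frac{1}{103} - 3\right) - 18396 = \left(- \frac{17}{103} - 3\right) - 18396 = - \frac{326}{103} - 18396 = - \frac{1895114}{103} \approx -18399.0$)
$u - s = - \frac{1895114}{103} - - \frac{2063}{3} = - \frac{1895114}{103} + \frac{2063}{3} = - \frac{5472853}{309}$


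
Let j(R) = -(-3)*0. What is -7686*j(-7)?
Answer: 0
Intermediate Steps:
j(R) = 0 (j(R) = -1*0 = 0)
-7686*j(-7) = -7686*0 = 0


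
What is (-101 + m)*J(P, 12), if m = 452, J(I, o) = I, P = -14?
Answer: -4914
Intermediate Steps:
(-101 + m)*J(P, 12) = (-101 + 452)*(-14) = 351*(-14) = -4914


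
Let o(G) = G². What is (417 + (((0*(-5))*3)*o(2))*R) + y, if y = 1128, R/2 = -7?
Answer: 1545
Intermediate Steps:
R = -14 (R = 2*(-7) = -14)
(417 + (((0*(-5))*3)*o(2))*R) + y = (417 + (((0*(-5))*3)*2²)*(-14)) + 1128 = (417 + ((0*3)*4)*(-14)) + 1128 = (417 + (0*4)*(-14)) + 1128 = (417 + 0*(-14)) + 1128 = (417 + 0) + 1128 = 417 + 1128 = 1545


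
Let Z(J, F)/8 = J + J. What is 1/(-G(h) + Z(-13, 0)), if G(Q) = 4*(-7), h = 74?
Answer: -1/180 ≈ -0.0055556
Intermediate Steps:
Z(J, F) = 16*J (Z(J, F) = 8*(J + J) = 8*(2*J) = 16*J)
G(Q) = -28
1/(-G(h) + Z(-13, 0)) = 1/(-1*(-28) + 16*(-13)) = 1/(28 - 208) = 1/(-180) = -1/180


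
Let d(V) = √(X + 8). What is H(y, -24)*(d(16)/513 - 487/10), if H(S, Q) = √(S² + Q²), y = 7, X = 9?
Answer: -2435/2 + 25*√17/513 ≈ -1217.3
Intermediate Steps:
d(V) = √17 (d(V) = √(9 + 8) = √17)
H(S, Q) = √(Q² + S²)
H(y, -24)*(d(16)/513 - 487/10) = √((-24)² + 7²)*(√17/513 - 487/10) = √(576 + 49)*(√17*(1/513) - 487*⅒) = √625*(√17/513 - 487/10) = 25*(-487/10 + √17/513) = -2435/2 + 25*√17/513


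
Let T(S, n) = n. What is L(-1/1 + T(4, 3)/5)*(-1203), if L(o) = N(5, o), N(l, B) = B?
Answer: 2406/5 ≈ 481.20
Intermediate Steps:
L(o) = o
L(-1/1 + T(4, 3)/5)*(-1203) = (-1/1 + 3/5)*(-1203) = (-1*1 + 3*(⅕))*(-1203) = (-1 + ⅗)*(-1203) = -⅖*(-1203) = 2406/5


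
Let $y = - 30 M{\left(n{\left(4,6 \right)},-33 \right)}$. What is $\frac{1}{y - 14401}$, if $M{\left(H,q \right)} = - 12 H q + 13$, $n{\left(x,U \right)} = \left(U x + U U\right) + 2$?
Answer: $- \frac{1}{751351} \approx -1.3309 \cdot 10^{-6}$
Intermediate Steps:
$n{\left(x,U \right)} = 2 + U^{2} + U x$ ($n{\left(x,U \right)} = \left(U x + U^{2}\right) + 2 = \left(U^{2} + U x\right) + 2 = 2 + U^{2} + U x$)
$M{\left(H,q \right)} = 13 - 12 H q$ ($M{\left(H,q \right)} = - 12 H q + 13 = 13 - 12 H q$)
$y = -736950$ ($y = - 30 \left(13 - 12 \left(2 + 6^{2} + 6 \cdot 4\right) \left(-33\right)\right) = - 30 \left(13 - 12 \left(2 + 36 + 24\right) \left(-33\right)\right) = - 30 \left(13 - 744 \left(-33\right)\right) = - 30 \left(13 + 24552\right) = \left(-30\right) 24565 = -736950$)
$\frac{1}{y - 14401} = \frac{1}{-736950 - 14401} = \frac{1}{-751351} = - \frac{1}{751351}$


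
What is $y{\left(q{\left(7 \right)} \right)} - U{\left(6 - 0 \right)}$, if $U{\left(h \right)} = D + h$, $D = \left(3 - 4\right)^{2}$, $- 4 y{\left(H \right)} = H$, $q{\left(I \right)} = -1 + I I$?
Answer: $-19$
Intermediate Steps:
$q{\left(I \right)} = -1 + I^{2}$
$y{\left(H \right)} = - \frac{H}{4}$
$D = 1$ ($D = \left(-1\right)^{2} = 1$)
$U{\left(h \right)} = 1 + h$
$y{\left(q{\left(7 \right)} \right)} - U{\left(6 - 0 \right)} = - \frac{-1 + 7^{2}}{4} - \left(1 + \left(6 - 0\right)\right) = - \frac{-1 + 49}{4} - \left(1 + \left(6 + 0\right)\right) = \left(- \frac{1}{4}\right) 48 - \left(1 + 6\right) = -12 - 7 = -19$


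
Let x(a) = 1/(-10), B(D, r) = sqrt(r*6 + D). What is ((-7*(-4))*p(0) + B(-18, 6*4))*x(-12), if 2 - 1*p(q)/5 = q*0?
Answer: -28 - 3*sqrt(14)/10 ≈ -29.122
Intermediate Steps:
p(q) = 10 (p(q) = 10 - 5*q*0 = 10 - 5*0 = 10 + 0 = 10)
B(D, r) = sqrt(D + 6*r) (B(D, r) = sqrt(6*r + D) = sqrt(D + 6*r))
x(a) = -1/10
((-7*(-4))*p(0) + B(-18, 6*4))*x(-12) = (-7*(-4)*10 + sqrt(-18 + 6*(6*4)))*(-1/10) = (28*10 + sqrt(-18 + 6*24))*(-1/10) = (280 + sqrt(-18 + 144))*(-1/10) = (280 + sqrt(126))*(-1/10) = (280 + 3*sqrt(14))*(-1/10) = -28 - 3*sqrt(14)/10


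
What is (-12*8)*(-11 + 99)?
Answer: -8448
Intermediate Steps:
(-12*8)*(-11 + 99) = -96*88 = -8448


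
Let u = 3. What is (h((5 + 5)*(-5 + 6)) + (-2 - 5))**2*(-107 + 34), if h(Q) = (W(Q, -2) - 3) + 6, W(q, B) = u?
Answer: -73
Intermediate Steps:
W(q, B) = 3
h(Q) = 6 (h(Q) = (3 - 3) + 6 = 0 + 6 = 6)
(h((5 + 5)*(-5 + 6)) + (-2 - 5))**2*(-107 + 34) = (6 + (-2 - 5))**2*(-107 + 34) = (6 - 7)**2*(-73) = (-1)**2*(-73) = 1*(-73) = -73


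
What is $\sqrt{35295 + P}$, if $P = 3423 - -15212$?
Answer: $\sqrt{53930} \approx 232.23$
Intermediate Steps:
$P = 18635$ ($P = 3423 + 15212 = 18635$)
$\sqrt{35295 + P} = \sqrt{35295 + 18635} = \sqrt{53930}$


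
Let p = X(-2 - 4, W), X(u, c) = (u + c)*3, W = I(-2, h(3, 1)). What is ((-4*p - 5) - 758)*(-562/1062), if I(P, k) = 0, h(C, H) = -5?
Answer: 194171/531 ≈ 365.67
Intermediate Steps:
W = 0
X(u, c) = 3*c + 3*u (X(u, c) = (c + u)*3 = 3*c + 3*u)
p = -18 (p = 3*0 + 3*(-2 - 4) = 0 + 3*(-6) = 0 - 18 = -18)
((-4*p - 5) - 758)*(-562/1062) = ((-4*(-18) - 5) - 758)*(-562/1062) = ((72 - 5) - 758)*(-562*1/1062) = (67 - 758)*(-281/531) = -691*(-281/531) = 194171/531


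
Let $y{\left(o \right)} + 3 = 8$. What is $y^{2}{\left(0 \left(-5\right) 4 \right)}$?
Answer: $25$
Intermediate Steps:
$y{\left(o \right)} = 5$ ($y{\left(o \right)} = -3 + 8 = 5$)
$y^{2}{\left(0 \left(-5\right) 4 \right)} = 5^{2} = 25$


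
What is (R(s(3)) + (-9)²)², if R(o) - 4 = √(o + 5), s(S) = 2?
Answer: (85 + √7)² ≈ 7681.8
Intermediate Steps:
R(o) = 4 + √(5 + o) (R(o) = 4 + √(o + 5) = 4 + √(5 + o))
(R(s(3)) + (-9)²)² = ((4 + √(5 + 2)) + (-9)²)² = ((4 + √7) + 81)² = (85 + √7)²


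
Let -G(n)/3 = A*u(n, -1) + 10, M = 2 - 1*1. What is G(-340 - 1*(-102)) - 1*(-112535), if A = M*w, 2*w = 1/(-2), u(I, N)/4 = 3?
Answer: 112514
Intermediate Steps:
M = 1 (M = 2 - 1 = 1)
u(I, N) = 12 (u(I, N) = 4*3 = 12)
w = -1/4 (w = (1/2)/(-2) = (1/2)*(-1/2) = -1/4 ≈ -0.25000)
A = -1/4 (A = 1*(-1/4) = -1/4 ≈ -0.25000)
G(n) = -21 (G(n) = -3*(-1/4*12 + 10) = -3*(-3 + 10) = -3*7 = -21)
G(-340 - 1*(-102)) - 1*(-112535) = -21 - 1*(-112535) = -21 + 112535 = 112514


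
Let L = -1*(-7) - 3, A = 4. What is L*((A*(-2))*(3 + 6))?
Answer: -288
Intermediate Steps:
L = 4 (L = 7 - 3 = 4)
L*((A*(-2))*(3 + 6)) = 4*((4*(-2))*(3 + 6)) = 4*(-8*9) = 4*(-72) = -288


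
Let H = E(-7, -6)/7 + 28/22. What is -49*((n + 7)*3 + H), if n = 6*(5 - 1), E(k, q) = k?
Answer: -50274/11 ≈ -4570.4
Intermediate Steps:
H = 3/11 (H = -7/7 + 28/22 = -7*⅐ + 28*(1/22) = -1 + 14/11 = 3/11 ≈ 0.27273)
n = 24 (n = 6*4 = 24)
-49*((n + 7)*3 + H) = -49*((24 + 7)*3 + 3/11) = -49*(31*3 + 3/11) = -49*(93 + 3/11) = -49*1026/11 = -50274/11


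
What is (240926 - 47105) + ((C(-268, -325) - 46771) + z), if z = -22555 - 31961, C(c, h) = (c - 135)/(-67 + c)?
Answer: 30999293/335 ≈ 92535.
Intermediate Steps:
C(c, h) = (-135 + c)/(-67 + c)
z = -54516
(240926 - 47105) + ((C(-268, -325) - 46771) + z) = (240926 - 47105) + (((-135 - 268)/(-67 - 268) - 46771) - 54516) = 193821 + ((-403/(-335) - 46771) - 54516) = 193821 + ((-1/335*(-403) - 46771) - 54516) = 193821 + ((403/335 - 46771) - 54516) = 193821 + (-15667882/335 - 54516) = 193821 - 33930742/335 = 30999293/335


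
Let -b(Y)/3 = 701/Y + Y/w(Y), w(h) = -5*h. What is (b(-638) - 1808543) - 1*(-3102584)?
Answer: 4128003219/3190 ≈ 1.2940e+6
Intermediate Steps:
b(Y) = 3/5 - 2103/Y (b(Y) = -3*(701/Y + Y/((-5*Y))) = -3*(701/Y + Y*(-1/(5*Y))) = -3*(701/Y - 1/5) = -3*(-1/5 + 701/Y) = 3/5 - 2103/Y)
(b(-638) - 1808543) - 1*(-3102584) = ((3/5 - 2103/(-638)) - 1808543) - 1*(-3102584) = ((3/5 - 2103*(-1/638)) - 1808543) + 3102584 = ((3/5 + 2103/638) - 1808543) + 3102584 = (12429/3190 - 1808543) + 3102584 = -5769239741/3190 + 3102584 = 4128003219/3190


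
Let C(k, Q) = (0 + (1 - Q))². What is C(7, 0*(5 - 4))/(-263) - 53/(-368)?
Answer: 13571/96784 ≈ 0.14022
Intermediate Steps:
C(k, Q) = (1 - Q)²
C(7, 0*(5 - 4))/(-263) - 53/(-368) = (-1 + 0*(5 - 4))²/(-263) - 53/(-368) = (-1 + 0*1)²*(-1/263) - 53*(-1/368) = (-1 + 0)²*(-1/263) + 53/368 = (-1)²*(-1/263) + 53/368 = 1*(-1/263) + 53/368 = -1/263 + 53/368 = 13571/96784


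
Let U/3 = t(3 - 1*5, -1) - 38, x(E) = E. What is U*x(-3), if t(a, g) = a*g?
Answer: 324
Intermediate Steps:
U = -108 (U = 3*((3 - 1*5)*(-1) - 38) = 3*((3 - 5)*(-1) - 38) = 3*(-2*(-1) - 38) = 3*(2 - 38) = 3*(-36) = -108)
U*x(-3) = -108*(-3) = 324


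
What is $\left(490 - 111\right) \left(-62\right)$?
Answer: $-23498$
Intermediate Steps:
$\left(490 - 111\right) \left(-62\right) = 379 \left(-62\right) = -23498$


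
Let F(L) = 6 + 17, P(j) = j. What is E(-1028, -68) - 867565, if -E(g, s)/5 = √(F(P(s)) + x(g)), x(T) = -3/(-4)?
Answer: -867565 - 5*√95/2 ≈ -8.6759e+5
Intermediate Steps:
x(T) = ¾ (x(T) = -3*(-¼) = ¾)
F(L) = 23
E(g, s) = -5*√95/2 (E(g, s) = -5*√(23 + ¾) = -5*√95/2)
E(-1028, -68) - 867565 = -5*√95/2 - 867565 = -867565 - 5*√95/2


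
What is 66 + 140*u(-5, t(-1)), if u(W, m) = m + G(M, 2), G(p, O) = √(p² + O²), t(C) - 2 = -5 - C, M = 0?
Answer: 66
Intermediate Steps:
t(C) = -3 - C (t(C) = 2 + (-5 - C) = -3 - C)
G(p, O) = √(O² + p²)
u(W, m) = 2 + m (u(W, m) = m + √(2² + 0²) = m + √(4 + 0) = m + √4 = m + 2 = 2 + m)
66 + 140*u(-5, t(-1)) = 66 + 140*(2 + (-3 - 1*(-1))) = 66 + 140*(2 + (-3 + 1)) = 66 + 140*(2 - 2) = 66 + 140*0 = 66 + 0 = 66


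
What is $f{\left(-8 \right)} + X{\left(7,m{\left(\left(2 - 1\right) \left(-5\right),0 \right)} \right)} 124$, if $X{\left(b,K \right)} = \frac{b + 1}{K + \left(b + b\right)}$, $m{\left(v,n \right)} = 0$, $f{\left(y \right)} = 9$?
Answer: $\frac{559}{7} \approx 79.857$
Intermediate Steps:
$X{\left(b,K \right)} = \frac{1 + b}{K + 2 b}$
$f{\left(-8 \right)} + X{\left(7,m{\left(\left(2 - 1\right) \left(-5\right),0 \right)} \right)} 124 = 9 + \frac{1 + 7}{0 + 2 \cdot 7} \cdot 124 = 9 + \frac{1}{0 + 14} \cdot 8 \cdot 124 = 9 + \frac{1}{14} \cdot 8 \cdot 124 = 9 + \frac{4}{7} \cdot 124 = 9 + \frac{496}{7} = \frac{559}{7}$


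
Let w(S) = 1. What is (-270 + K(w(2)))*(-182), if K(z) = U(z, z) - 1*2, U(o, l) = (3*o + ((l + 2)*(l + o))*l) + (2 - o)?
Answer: 47684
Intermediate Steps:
U(o, l) = 2 + 2*o + l*(2 + l)*(l + o) (U(o, l) = (3*o + ((2 + l)*(l + o))*l) + (2 - o) = (3*o + l*(2 + l)*(l + o)) + (2 - o) = 2 + 2*o + l*(2 + l)*(l + o))
K(z) = 2*z + 2*z³ + 4*z² (K(z) = (2 + z³ + 2*z + 2*z² + z*z² + 2*z*z) - 1*2 = (2 + z³ + 2*z + 2*z² + z³ + 2*z²) - 2 = (2 + 2*z + 2*z³ + 4*z²) - 2 = 2*z + 2*z³ + 4*z²)
(-270 + K(w(2)))*(-182) = (-270 + 2*1*(1 + 1² + 2*1))*(-182) = (-270 + 2*1*(1 + 1 + 2))*(-182) = (-270 + 2*1*4)*(-182) = (-270 + 8)*(-182) = -262*(-182) = 47684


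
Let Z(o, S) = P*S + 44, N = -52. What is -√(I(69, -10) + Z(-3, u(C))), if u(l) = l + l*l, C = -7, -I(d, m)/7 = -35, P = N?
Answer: -I*√1895 ≈ -43.532*I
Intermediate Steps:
P = -52
I(d, m) = 245 (I(d, m) = -7*(-35) = 245)
u(l) = l + l²
Z(o, S) = 44 - 52*S (Z(o, S) = -52*S + 44 = 44 - 52*S)
-√(I(69, -10) + Z(-3, u(C))) = -√(245 + (44 - (-364)*(1 - 7))) = -√(245 + (44 - (-364)*(-6))) = -√(245 + (44 - 52*42)) = -√(245 + (44 - 2184)) = -√(245 - 2140) = -√(-1895) = -I*√1895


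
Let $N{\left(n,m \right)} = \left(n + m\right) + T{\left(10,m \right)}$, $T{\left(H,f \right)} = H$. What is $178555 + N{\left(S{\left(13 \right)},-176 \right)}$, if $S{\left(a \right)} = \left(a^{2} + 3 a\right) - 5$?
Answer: $178592$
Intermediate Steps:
$S{\left(a \right)} = -5 + a^{2} + 3 a$
$N{\left(n,m \right)} = 10 + m + n$ ($N{\left(n,m \right)} = \left(n + m\right) + 10 = \left(m + n\right) + 10 = 10 + m + n$)
$178555 + N{\left(S{\left(13 \right)},-176 \right)} = 178555 + \left(10 - 176 + \left(-5 + 13^{2} + 3 \cdot 13\right)\right) = 178555 + \left(10 - 176 + \left(-5 + 169 + 39\right)\right) = 178555 + \left(10 - 176 + 203\right) = 178555 + 37 = 178592$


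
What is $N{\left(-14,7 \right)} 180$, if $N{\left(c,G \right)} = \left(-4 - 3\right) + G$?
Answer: $0$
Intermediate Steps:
$N{\left(c,G \right)} = -7 + G$
$N{\left(-14,7 \right)} 180 = \left(-7 + 7\right) 180 = 0 \cdot 180 = 0$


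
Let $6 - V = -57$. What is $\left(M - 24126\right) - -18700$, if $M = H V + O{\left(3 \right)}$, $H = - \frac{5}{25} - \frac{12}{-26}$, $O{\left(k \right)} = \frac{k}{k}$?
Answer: $- \frac{351554}{65} \approx -5408.5$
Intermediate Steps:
$V = 63$ ($V = 6 - -57 = 6 + 57 = 63$)
$O{\left(k \right)} = 1$
$H = \frac{17}{65}$ ($H = \left(-5\right) \frac{1}{25} - - \frac{6}{13} = - \frac{1}{5} + \frac{6}{13} = \frac{17}{65} \approx 0.26154$)
$M = \frac{1136}{65}$ ($M = \frac{17}{65} \cdot 63 + 1 = \frac{1071}{65} + 1 = \frac{1136}{65} \approx 17.477$)
$\left(M - 24126\right) - -18700 = \left(\frac{1136}{65} - 24126\right) - -18700 = \left(\frac{1136}{65} - 24126\right) + 18700 = - \frac{1567054}{65} + 18700 = - \frac{351554}{65}$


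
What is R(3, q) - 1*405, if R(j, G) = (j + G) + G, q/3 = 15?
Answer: -312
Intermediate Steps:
q = 45 (q = 3*15 = 45)
R(j, G) = j + 2*G (R(j, G) = (G + j) + G = j + 2*G)
R(3, q) - 1*405 = (3 + 2*45) - 1*405 = (3 + 90) - 405 = 93 - 405 = -312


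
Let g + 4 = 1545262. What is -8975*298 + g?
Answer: -1129292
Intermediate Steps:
g = 1545258 (g = -4 + 1545262 = 1545258)
-8975*298 + g = -8975*298 + 1545258 = -2674550 + 1545258 = -1129292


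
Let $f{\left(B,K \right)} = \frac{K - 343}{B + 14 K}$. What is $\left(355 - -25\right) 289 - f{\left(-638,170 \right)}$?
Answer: $\frac{191306613}{1742} \approx 1.0982 \cdot 10^{5}$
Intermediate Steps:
$f{\left(B,K \right)} = \frac{-343 + K}{B + 14 K}$
$\left(355 - -25\right) 289 - f{\left(-638,170 \right)} = \left(355 - -25\right) 289 - \frac{-343 + 170}{-638 + 14 \cdot 170} = \left(355 + \left(-92 + 117\right)\right) 289 - \frac{1}{-638 + 2380} \left(-173\right) = \left(355 + 25\right) 289 - \frac{1}{1742} \left(-173\right) = 380 \cdot 289 - \frac{1}{1742} \left(-173\right) = 109820 - - \frac{173}{1742} = 109820 + \frac{173}{1742} = \frac{191306613}{1742}$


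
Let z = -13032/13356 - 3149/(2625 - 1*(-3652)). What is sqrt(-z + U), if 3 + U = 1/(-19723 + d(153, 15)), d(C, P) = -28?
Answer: I*sqrt(3221265521300624412755)/45995477017 ≈ 1.234*I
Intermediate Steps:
z = -3440553/2328767 (z = -13032*1/13356 - 3149/(2625 + 3652) = -362/371 - 3149/6277 = -3440553/2328767 ≈ -1.4774)
U = -59254/19751 (U = -3 + 1/(-19723 - 28) = -3 + 1/(-19751) = -3 - 1/19751 = -59254/19751 ≈ -3.0000)
sqrt(-z + U) = sqrt(-1*(-3440553/2328767) - 59254/19751) = sqrt(3440553/2328767 - 59254/19751) = sqrt(-70034397515/45995477017) = I*sqrt(3221265521300624412755)/45995477017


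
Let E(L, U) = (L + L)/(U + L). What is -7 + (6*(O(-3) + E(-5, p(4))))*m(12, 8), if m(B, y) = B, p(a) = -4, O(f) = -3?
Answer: -143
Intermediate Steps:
E(L, U) = 2*L/(L + U) (E(L, U) = (2*L)/(L + U) = 2*L/(L + U))
-7 + (6*(O(-3) + E(-5, p(4))))*m(12, 8) = -7 + (6*(-3 + 2*(-5)/(-5 - 4)))*12 = -7 + (6*(-3 + 2*(-5)/(-9)))*12 = -7 + (6*(-3 + 2*(-5)*(-1/9)))*12 = -7 + (6*(-3 + 10/9))*12 = -7 + (6*(-17/9))*12 = -7 - 34/3*12 = -7 - 136 = -143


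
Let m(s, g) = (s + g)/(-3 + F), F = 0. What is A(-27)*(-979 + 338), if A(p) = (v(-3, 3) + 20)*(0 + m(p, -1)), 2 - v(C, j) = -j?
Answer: -448700/3 ≈ -1.4957e+5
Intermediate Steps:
v(C, j) = 2 + j (v(C, j) = 2 - (-1)*j = 2 + j)
m(s, g) = -g/3 - s/3 (m(s, g) = (s + g)/(-3 + 0) = (g + s)/(-3) = (g + s)*(-⅓) = -g/3 - s/3)
A(p) = 25/3 - 25*p/3 (A(p) = ((2 + 3) + 20)*(0 + (-⅓*(-1) - p/3)) = (5 + 20)*(0 + (⅓ - p/3)) = 25*(⅓ - p/3) = 25/3 - 25*p/3)
A(-27)*(-979 + 338) = (25/3 - 25/3*(-27))*(-979 + 338) = (25/3 + 225)*(-641) = (700/3)*(-641) = -448700/3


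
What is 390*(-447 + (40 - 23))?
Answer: -167700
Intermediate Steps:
390*(-447 + (40 - 23)) = 390*(-447 + 17) = 390*(-430) = -167700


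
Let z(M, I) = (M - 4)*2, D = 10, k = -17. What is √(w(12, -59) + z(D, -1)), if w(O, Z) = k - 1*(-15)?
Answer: √10 ≈ 3.1623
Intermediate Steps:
z(M, I) = -8 + 2*M (z(M, I) = (-4 + M)*2 = -8 + 2*M)
w(O, Z) = -2 (w(O, Z) = -17 - 1*(-15) = -17 + 15 = -2)
√(w(12, -59) + z(D, -1)) = √(-2 + (-8 + 2*10)) = √(-2 + (-8 + 20)) = √(-2 + 12) = √10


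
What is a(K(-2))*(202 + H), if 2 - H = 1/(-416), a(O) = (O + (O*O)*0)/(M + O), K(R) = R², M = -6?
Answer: -84865/208 ≈ -408.00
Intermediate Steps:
a(O) = O/(-6 + O) (a(O) = (O + (O*O)*0)/(-6 + O) = (O + O²*0)/(-6 + O) = (O + 0)/(-6 + O) = O/(-6 + O))
H = 833/416 (H = 2 - 1/(-416) = 2 - 1*(-1/416) = 2 + 1/416 = 833/416 ≈ 2.0024)
a(K(-2))*(202 + H) = ((-2)²/(-6 + (-2)²))*(202 + 833/416) = (4/(-6 + 4))*(84865/416) = (4/(-2))*(84865/416) = (4*(-½))*(84865/416) = -2*84865/416 = -84865/208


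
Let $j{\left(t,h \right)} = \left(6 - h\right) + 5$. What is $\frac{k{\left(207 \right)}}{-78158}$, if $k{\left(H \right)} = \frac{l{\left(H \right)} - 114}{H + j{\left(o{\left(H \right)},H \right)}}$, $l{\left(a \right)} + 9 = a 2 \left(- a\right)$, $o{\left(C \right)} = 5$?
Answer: $\frac{85821}{859738} \approx 0.099822$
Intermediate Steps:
$l{\left(a \right)} = -9 - 2 a^{2}$ ($l{\left(a \right)} = -9 + a 2 \left(- a\right) = -9 + 2 a \left(- a\right) = -9 - 2 a^{2}$)
$j{\left(t,h \right)} = 11 - h$
$k{\left(H \right)} = - \frac{123}{11} - \frac{2 H^{2}}{11}$ ($k{\left(H \right)} = \frac{\left(-9 - 2 H^{2}\right) - 114}{H - \left(-11 + H\right)} = \frac{-123 - 2 H^{2}}{11} = \left(-123 - 2 H^{2}\right) \frac{1}{11} = - \frac{123}{11} - \frac{2 H^{2}}{11}$)
$\frac{k{\left(207 \right)}}{-78158} = \frac{- \frac{123}{11} - \frac{2 \cdot 207^{2}}{11}}{-78158} = \left(- \frac{123}{11} - \frac{85698}{11}\right) \left(- \frac{1}{78158}\right) = \left(- \frac{85821}{11}\right) \left(- \frac{1}{78158}\right) = \frac{85821}{859738}$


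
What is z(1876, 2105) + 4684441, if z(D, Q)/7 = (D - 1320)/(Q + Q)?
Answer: 9860750251/2105 ≈ 4.6844e+6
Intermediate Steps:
z(D, Q) = 7*(-1320 + D)/(2*Q) (z(D, Q) = 7*((D - 1320)/(Q + Q)) = 7*((-1320 + D)/((2*Q))) = 7*((-1320 + D)*(1/(2*Q))) = 7*((-1320 + D)/(2*Q)) = 7*(-1320 + D)/(2*Q))
z(1876, 2105) + 4684441 = (7/2)*(-1320 + 1876)/2105 + 4684441 = (7/2)*(1/2105)*556 + 4684441 = 1946/2105 + 4684441 = 9860750251/2105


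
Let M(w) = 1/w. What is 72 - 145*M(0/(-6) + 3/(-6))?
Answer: 362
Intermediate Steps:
72 - 145*M(0/(-6) + 3/(-6)) = 72 - 145/(0/(-6) + 3/(-6)) = 72 - 145/(0*(-⅙) + 3*(-⅙)) = 72 - 145/(0 - ½) = 72 - 145/(-½) = 72 - 145*(-2) = 72 + 290 = 362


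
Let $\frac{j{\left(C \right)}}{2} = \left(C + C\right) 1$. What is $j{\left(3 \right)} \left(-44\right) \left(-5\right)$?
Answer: $2640$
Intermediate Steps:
$j{\left(C \right)} = 4 C$ ($j{\left(C \right)} = 2 \left(C + C\right) 1 = 2 \cdot 2 C 1 = 2 \cdot 2 C = 4 C$)
$j{\left(3 \right)} \left(-44\right) \left(-5\right) = 4 \cdot 3 \left(-44\right) \left(-5\right) = 12 \left(-44\right) \left(-5\right) = \left(-528\right) \left(-5\right) = 2640$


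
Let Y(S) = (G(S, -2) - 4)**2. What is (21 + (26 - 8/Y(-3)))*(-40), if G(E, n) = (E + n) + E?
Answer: -16900/9 ≈ -1877.8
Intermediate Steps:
G(E, n) = n + 2*E
Y(S) = (-6 + 2*S)**2 (Y(S) = ((-2 + 2*S) - 4)**2 = (-6 + 2*S)**2)
(21 + (26 - 8/Y(-3)))*(-40) = (21 + (26 - 8*1/(4*(-3 - 3)**2)))*(-40) = (21 + (26 - 8/(4*(-6)**2)))*(-40) = (21 + (26 - 8/(4*36)))*(-40) = (21 + (26 - 8/144))*(-40) = (21 + (26 - 8*1/144))*(-40) = (21 + (26 - 1/18))*(-40) = (21 + 467/18)*(-40) = (845/18)*(-40) = -16900/9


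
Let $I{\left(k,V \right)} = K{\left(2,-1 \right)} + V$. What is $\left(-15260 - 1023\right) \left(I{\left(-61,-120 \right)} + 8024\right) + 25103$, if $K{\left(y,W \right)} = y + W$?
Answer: $-128692012$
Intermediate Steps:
$K{\left(y,W \right)} = W + y$
$I{\left(k,V \right)} = 1 + V$ ($I{\left(k,V \right)} = \left(-1 + 2\right) + V = 1 + V$)
$\left(-15260 - 1023\right) \left(I{\left(-61,-120 \right)} + 8024\right) + 25103 = \left(-15260 - 1023\right) \left(\left(1 - 120\right) + 8024\right) + 25103 = - 16283 \left(-119 + 8024\right) + 25103 = \left(-16283\right) 7905 + 25103 = -128717115 + 25103 = -128692012$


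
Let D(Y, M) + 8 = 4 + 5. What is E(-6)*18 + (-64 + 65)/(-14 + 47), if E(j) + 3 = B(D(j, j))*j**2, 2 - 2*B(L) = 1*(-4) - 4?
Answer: 105139/33 ≈ 3186.0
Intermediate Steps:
D(Y, M) = 1 (D(Y, M) = -8 + (4 + 5) = -8 + 9 = 1)
B(L) = 5 (B(L) = 1 - (1*(-4) - 4)/2 = 1 - (-4 - 4)/2 = 1 - 1/2*(-8) = 1 + 4 = 5)
E(j) = -3 + 5*j**2
E(-6)*18 + (-64 + 65)/(-14 + 47) = (-3 + 5*(-6)**2)*18 + (-64 + 65)/(-14 + 47) = (-3 + 5*36)*18 + 1/33 = (-3 + 180)*18 + 1*(1/33) = 177*18 + 1/33 = 3186 + 1/33 = 105139/33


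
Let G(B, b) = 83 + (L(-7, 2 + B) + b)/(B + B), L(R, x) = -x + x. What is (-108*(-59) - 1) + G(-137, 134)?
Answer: 884131/137 ≈ 6453.5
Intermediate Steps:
L(R, x) = 0
G(B, b) = 83 + b/(2*B) (G(B, b) = 83 + (0 + b)/(B + B) = 83 + b/((2*B)) = 83 + b*(1/(2*B)) = 83 + b/(2*B))
(-108*(-59) - 1) + G(-137, 134) = (-108*(-59) - 1) + (83 + (½)*134/(-137)) = (6372 - 1) + (83 + (½)*134*(-1/137)) = 6371 + (83 - 67/137) = 6371 + 11304/137 = 884131/137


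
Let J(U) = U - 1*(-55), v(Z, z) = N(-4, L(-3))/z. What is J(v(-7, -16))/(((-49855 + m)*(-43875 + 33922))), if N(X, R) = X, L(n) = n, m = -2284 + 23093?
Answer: 221/1156379352 ≈ 1.9111e-7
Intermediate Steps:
m = 20809
v(Z, z) = -4/z
J(U) = 55 + U (J(U) = U + 55 = 55 + U)
J(v(-7, -16))/(((-49855 + m)*(-43875 + 33922))) = (55 - 4/(-16))/(((-49855 + 20809)*(-43875 + 33922))) = (55 - 4*(-1/16))/((-29046*(-9953))) = (55 + 1/4)/289094838 = (221/4)*(1/289094838) = 221/1156379352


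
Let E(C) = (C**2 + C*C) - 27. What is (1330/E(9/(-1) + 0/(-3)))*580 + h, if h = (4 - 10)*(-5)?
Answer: 155090/27 ≈ 5744.1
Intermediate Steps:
h = 30 (h = -6*(-5) = 30)
E(C) = -27 + 2*C**2 (E(C) = (C**2 + C**2) - 27 = 2*C**2 - 27 = -27 + 2*C**2)
(1330/E(9/(-1) + 0/(-3)))*580 + h = (1330/(-27 + 2*(9/(-1) + 0/(-3))**2))*580 + 30 = (1330/(-27 + 2*(9*(-1) + 0*(-1/3))**2))*580 + 30 = (1330/(-27 + 2*(-9 + 0)**2))*580 + 30 = (1330/(-27 + 2*(-9)**2))*580 + 30 = (1330/(-27 + 2*81))*580 + 30 = (1330/(-27 + 162))*580 + 30 = (1330/135)*580 + 30 = (1330*(1/135))*580 + 30 = (266/27)*580 + 30 = 154280/27 + 30 = 155090/27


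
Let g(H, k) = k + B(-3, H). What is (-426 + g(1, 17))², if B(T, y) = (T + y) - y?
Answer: 169744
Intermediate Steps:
B(T, y) = T
g(H, k) = -3 + k (g(H, k) = k - 3 = -3 + k)
(-426 + g(1, 17))² = (-426 + (-3 + 17))² = (-426 + 14)² = (-412)² = 169744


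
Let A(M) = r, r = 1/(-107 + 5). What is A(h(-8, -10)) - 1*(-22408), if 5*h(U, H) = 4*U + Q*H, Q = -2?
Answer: 2285615/102 ≈ 22408.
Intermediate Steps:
h(U, H) = -2*H/5 + 4*U/5 (h(U, H) = (4*U - 2*H)/5 = (-2*H + 4*U)/5 = -2*H/5 + 4*U/5)
r = -1/102 (r = 1/(-102) = -1/102 ≈ -0.0098039)
A(M) = -1/102
A(h(-8, -10)) - 1*(-22408) = -1/102 - 1*(-22408) = -1/102 + 22408 = 2285615/102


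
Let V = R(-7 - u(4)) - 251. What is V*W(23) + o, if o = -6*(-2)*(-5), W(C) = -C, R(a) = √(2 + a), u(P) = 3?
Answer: 5713 - 46*I*√2 ≈ 5713.0 - 65.054*I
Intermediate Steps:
V = -251 + 2*I*√2 (V = √(2 + (-7 - 1*3)) - 251 = √(2 + (-7 - 3)) - 251 = √(2 - 10) - 251 = √(-8) - 251 = 2*I*√2 - 251 = -251 + 2*I*√2 ≈ -251.0 + 2.8284*I)
o = -60 (o = 12*(-5) = -60)
V*W(23) + o = (-251 + 2*I*√2)*(-1*23) - 60 = (-251 + 2*I*√2)*(-23) - 60 = (5773 - 46*I*√2) - 60 = 5713 - 46*I*√2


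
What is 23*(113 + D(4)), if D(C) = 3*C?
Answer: 2875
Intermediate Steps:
23*(113 + D(4)) = 23*(113 + 3*4) = 23*(113 + 12) = 23*125 = 2875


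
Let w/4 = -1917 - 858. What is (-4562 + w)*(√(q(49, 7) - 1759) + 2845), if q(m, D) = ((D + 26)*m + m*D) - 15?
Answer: -44558390 - 15662*√186 ≈ -4.4772e+7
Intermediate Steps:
q(m, D) = -15 + D*m + m*(26 + D) (q(m, D) = ((26 + D)*m + D*m) - 15 = (m*(26 + D) + D*m) - 15 = (D*m + m*(26 + D)) - 15 = -15 + D*m + m*(26 + D))
w = -11100 (w = 4*(-1917 - 858) = 4*(-2775) = -11100)
(-4562 + w)*(√(q(49, 7) - 1759) + 2845) = (-4562 - 11100)*(√((-15 + 26*49 + 2*7*49) - 1759) + 2845) = -15662*(√((-15 + 1274 + 686) - 1759) + 2845) = -15662*(√(1945 - 1759) + 2845) = -15662*(√186 + 2845) = -15662*(2845 + √186) = -44558390 - 15662*√186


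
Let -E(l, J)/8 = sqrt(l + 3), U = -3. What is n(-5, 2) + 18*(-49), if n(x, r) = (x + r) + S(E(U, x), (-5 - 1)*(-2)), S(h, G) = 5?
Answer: -880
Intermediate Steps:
E(l, J) = -8*sqrt(3 + l) (E(l, J) = -8*sqrt(l + 3) = -8*sqrt(3 + l))
n(x, r) = 5 + r + x (n(x, r) = (x + r) + 5 = (r + x) + 5 = 5 + r + x)
n(-5, 2) + 18*(-49) = (5 + 2 - 5) + 18*(-49) = 2 - 882 = -880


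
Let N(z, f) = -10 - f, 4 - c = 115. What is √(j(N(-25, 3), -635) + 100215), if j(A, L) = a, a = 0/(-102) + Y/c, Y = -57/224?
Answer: √430241444402/2072 ≈ 316.57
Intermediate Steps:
c = -111 (c = 4 - 1*115 = 4 - 115 = -111)
Y = -57/224 (Y = -57*1/224 = -57/224 ≈ -0.25446)
a = 19/8288 (a = 0/(-102) - 57/224/(-111) = 0*(-1/102) - 57/224*(-1/111) = 0 + 19/8288 = 19/8288 ≈ 0.0022925)
j(A, L) = 19/8288
√(j(N(-25, 3), -635) + 100215) = √(19/8288 + 100215) = √(830581939/8288) = √430241444402/2072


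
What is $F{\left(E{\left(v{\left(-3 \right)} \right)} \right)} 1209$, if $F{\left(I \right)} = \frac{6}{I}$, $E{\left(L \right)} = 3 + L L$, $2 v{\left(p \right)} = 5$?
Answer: $\frac{29016}{37} \approx 784.22$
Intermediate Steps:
$v{\left(p \right)} = \frac{5}{2}$ ($v{\left(p \right)} = \frac{1}{2} \cdot 5 = \frac{5}{2}$)
$E{\left(L \right)} = 3 + L^{2}$
$F{\left(E{\left(v{\left(-3 \right)} \right)} \right)} 1209 = \frac{6}{3 + \left(\frac{5}{2}\right)^{2}} \cdot 1209 = \frac{6}{3 + \frac{25}{4}} \cdot 1209 = \frac{6}{\frac{37}{4}} \cdot 1209 = 6 \cdot \frac{4}{37} \cdot 1209 = \frac{24}{37} \cdot 1209 = \frac{29016}{37}$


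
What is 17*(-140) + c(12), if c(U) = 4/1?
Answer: -2376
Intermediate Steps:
c(U) = 4 (c(U) = 4*1 = 4)
17*(-140) + c(12) = 17*(-140) + 4 = -2380 + 4 = -2376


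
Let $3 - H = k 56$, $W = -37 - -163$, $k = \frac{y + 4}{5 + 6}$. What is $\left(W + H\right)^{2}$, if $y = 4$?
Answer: $\frac{942841}{121} \approx 7792.1$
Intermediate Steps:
$k = \frac{8}{11}$ ($k = \frac{4 + 4}{5 + 6} = \frac{8}{11} \approx 0.72727$)
$W = 126$ ($W = -37 + 163 = 126$)
$H = - \frac{415}{11}$ ($H = 3 - \frac{8}{11} \cdot 56 = 3 - \frac{448}{11} = - \frac{415}{11} \approx -37.727$)
$\left(W + H\right)^{2} = \left(126 - \frac{415}{11}\right)^{2} = \left(\frac{971}{11}\right)^{2} = \frac{942841}{121}$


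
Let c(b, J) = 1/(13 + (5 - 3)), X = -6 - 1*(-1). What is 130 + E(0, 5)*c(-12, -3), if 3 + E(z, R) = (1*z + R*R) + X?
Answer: 1967/15 ≈ 131.13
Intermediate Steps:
X = -5 (X = -6 + 1 = -5)
c(b, J) = 1/15 (c(b, J) = 1/(13 + 2) = 1/15)
E(z, R) = -8 + z + R² (E(z, R) = -3 + ((1*z + R*R) - 5) = -3 + ((z + R²) - 5) = -3 + (-5 + z + R²) = -8 + z + R²)
130 + E(0, 5)*c(-12, -3) = 130 + (-8 + 0 + 5²)*(1/15) = 130 + (-8 + 0 + 25)*(1/15) = 130 + 17*(1/15) = 130 + 17/15 = 1967/15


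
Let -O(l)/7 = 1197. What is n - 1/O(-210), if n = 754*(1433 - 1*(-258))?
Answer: 10683342307/8379 ≈ 1.2750e+6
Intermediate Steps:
O(l) = -8379 (O(l) = -7*1197 = -8379)
n = 1275014 (n = 754*(1433 + 258) = 754*1691 = 1275014)
n - 1/O(-210) = 1275014 - 1/(-8379) = 1275014 - 1*(-1/8379) = 1275014 + 1/8379 = 10683342307/8379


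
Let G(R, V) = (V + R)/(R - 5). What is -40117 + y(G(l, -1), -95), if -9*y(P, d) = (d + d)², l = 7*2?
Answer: -397153/9 ≈ -44128.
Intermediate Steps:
l = 14
G(R, V) = (R + V)/(-5 + R)
y(P, d) = -4*d²/9 (y(P, d) = -(d + d)²/9 = -4*d²/9)
-40117 + y(G(l, -1), -95) = -40117 - 4/9*(-95)² = -40117 - 4/9*9025 = -40117 - 36100/9 = -397153/9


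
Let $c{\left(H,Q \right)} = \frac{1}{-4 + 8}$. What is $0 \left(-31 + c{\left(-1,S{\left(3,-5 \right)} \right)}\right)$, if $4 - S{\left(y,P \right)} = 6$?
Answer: $0$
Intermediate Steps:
$S{\left(y,P \right)} = -2$ ($S{\left(y,P \right)} = 4 - 6 = -2$)
$c{\left(H,Q \right)} = \frac{1}{4}$
$0 \left(-31 + c{\left(-1,S{\left(3,-5 \right)} \right)}\right) = 0 \left(-31 + \frac{1}{4}\right) = 0 \left(- \frac{123}{4}\right) = 0$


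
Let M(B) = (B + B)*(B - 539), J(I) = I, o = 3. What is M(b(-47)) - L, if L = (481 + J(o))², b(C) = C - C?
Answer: -234256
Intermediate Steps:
b(C) = 0
L = 234256 (L = (481 + 3)² = 484² = 234256)
M(B) = 2*B*(-539 + B) (M(B) = (2*B)*(-539 + B) = 2*B*(-539 + B))
M(b(-47)) - L = 2*0*(-539 + 0) - 1*234256 = 2*0*(-539) - 234256 = 0 - 234256 = -234256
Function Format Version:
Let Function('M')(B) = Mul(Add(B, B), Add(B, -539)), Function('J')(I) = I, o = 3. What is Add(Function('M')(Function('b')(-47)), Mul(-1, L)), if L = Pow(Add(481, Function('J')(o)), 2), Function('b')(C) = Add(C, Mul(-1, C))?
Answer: -234256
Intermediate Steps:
Function('b')(C) = 0
L = 234256 (L = Pow(Add(481, 3), 2) = Pow(484, 2) = 234256)
Function('M')(B) = Mul(2, B, Add(-539, B)) (Function('M')(B) = Mul(Mul(2, B), Add(-539, B)) = Mul(2, B, Add(-539, B)))
Add(Function('M')(Function('b')(-47)), Mul(-1, L)) = Add(Mul(2, 0, Add(-539, 0)), Mul(-1, 234256)) = Add(Mul(2, 0, -539), -234256) = Add(0, -234256) = -234256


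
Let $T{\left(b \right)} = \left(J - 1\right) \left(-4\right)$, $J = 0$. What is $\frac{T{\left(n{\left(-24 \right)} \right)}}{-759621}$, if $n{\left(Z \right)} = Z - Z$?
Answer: $- \frac{4}{759621} \approx -5.2658 \cdot 10^{-6}$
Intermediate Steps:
$n{\left(Z \right)} = 0$
$T{\left(b \right)} = 4$ ($T{\left(b \right)} = \left(0 - 1\right) \left(-4\right) = \left(-1\right) \left(-4\right) = 4$)
$\frac{T{\left(n{\left(-24 \right)} \right)}}{-759621} = \frac{4}{-759621} = 4 \left(- \frac{1}{759621}\right) = - \frac{4}{759621}$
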